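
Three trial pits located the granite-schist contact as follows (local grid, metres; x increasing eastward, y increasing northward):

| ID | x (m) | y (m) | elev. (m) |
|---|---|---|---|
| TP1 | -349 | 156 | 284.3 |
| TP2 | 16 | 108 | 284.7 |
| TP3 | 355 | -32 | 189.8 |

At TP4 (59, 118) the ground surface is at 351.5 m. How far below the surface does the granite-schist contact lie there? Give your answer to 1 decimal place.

Two edge vectors: TP1→TP2 = (365, -48, 0.4), TP1→TP3 = (704, -188, -94.5).
Normal n = (TP1→TP2) × (TP1→TP3) = (4611.2, 34774.1, -34828).
So ∂z/∂x = −n_x/n_z = 0.13240 and ∂z/∂y = −n_y/n_z = 0.99845.
Intercept c from TP1: 284.3 + 46.21 − 155.76 = 174.75.
At (59, 118): z_contact = 7.81 + 117.82 + 174.75 = 300.38 m.
Depth below ground = 351.5 − 300.38 = 51.1 m.

51.1 m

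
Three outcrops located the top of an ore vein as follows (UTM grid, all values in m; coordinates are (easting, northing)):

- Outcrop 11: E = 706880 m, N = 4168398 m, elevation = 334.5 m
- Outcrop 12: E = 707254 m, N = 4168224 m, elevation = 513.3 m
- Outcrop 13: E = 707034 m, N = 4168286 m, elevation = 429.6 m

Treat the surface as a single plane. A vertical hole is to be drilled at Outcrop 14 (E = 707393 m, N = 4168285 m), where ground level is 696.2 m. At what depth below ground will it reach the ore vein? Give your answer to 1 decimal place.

Let the plane be z = a·E + b·N + c.
Outcrop 12−Outcrop 11: 374a − 174b = 178.8;  Outcrop 13−Outcrop 11: 154a − 112b = 95.1.
Solving gives a = 0.230466472, b = −0.532215743.
Then c = 334.5 − a·706880 − b·4168398 = 2055909.40.
At (707393, 4168285): z_contact = 163030.37 − 2218426.90 + 2055909.40 = 512.87 m.
Depth below ground = 696.2 − 512.87 = 183.3 m.

183.3 m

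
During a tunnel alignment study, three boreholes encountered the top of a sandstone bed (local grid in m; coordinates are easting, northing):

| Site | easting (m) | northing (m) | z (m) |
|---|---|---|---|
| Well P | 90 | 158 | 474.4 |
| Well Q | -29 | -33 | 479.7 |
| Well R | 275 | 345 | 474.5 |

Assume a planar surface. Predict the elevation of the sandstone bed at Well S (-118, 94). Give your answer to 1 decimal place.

Two edge vectors: Well P→Well Q = (-119, -191, 5.3), Well P→Well R = (185, 187, 0.1).
Normal n = (Well P→Well Q) × (Well P→Well R) = (-1010.2, 992.4, 13082).
So ∂z/∂easting = −n_x/n_z = 0.07722 and ∂z/∂northing = −n_y/n_z = −0.07586.
Intercept c from Well P: 474.4 − 6.95 + 11.99 = 479.44.
At (-118, 94): z = −9.1 − 7.1 + 479.44 = 463.2 m.

463.2 m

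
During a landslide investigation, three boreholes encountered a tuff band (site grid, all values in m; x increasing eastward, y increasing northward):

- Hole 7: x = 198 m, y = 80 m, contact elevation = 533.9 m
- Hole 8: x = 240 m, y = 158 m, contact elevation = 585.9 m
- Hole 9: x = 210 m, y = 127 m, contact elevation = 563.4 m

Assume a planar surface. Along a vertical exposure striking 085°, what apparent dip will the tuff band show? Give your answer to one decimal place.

Two edge vectors: Hole 7→Hole 8 = (42, 78, 52), Hole 7→Hole 9 = (12, 47, 29.5).
Normal n = (Hole 7→Hole 8) × (Hole 7→Hole 9) = (-143, -615, 1038).
So ∂z/∂x = −n_x/n_z = 0.13776 and ∂z/∂y = −n_y/n_z = 0.59249.
Unit vector along 085° is (sin 85°, cos 85°) = (0.9962, 0.0872).
Slope in that direction = a·(0.9962) + b·(0.0872) = 0.18888.
Apparent dip = arctan|0.18888| = 10.7° (true dip is 31.3°, so apparent ≤ true as expected).

10.7°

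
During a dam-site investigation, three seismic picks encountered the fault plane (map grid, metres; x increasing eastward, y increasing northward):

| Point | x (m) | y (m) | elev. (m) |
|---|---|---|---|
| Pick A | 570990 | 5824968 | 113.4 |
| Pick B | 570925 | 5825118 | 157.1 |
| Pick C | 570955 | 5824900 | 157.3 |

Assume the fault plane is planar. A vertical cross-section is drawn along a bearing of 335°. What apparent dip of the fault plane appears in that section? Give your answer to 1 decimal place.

16.4°

Two edge vectors: Pick A→Pick B = (-65, 150, 43.7), Pick A→Pick C = (-35, -68, 43.9).
Normal n = (Pick A→Pick B) × (Pick A→Pick C) = (9556.6, 1324, 9670).
So ∂z/∂x = −n_x/n_z = −0.98827 and ∂z/∂y = −n_y/n_z = −0.13692.
Unit vector along 335° is (sin 335°, cos 335°) = (-0.4226, 0.9063).
Slope in that direction = a·(-0.4226) + b·(0.9063) = 0.29357.
Apparent dip = arctan|0.29357| = 16.4° (true dip is 44.9°, so apparent ≤ true as expected).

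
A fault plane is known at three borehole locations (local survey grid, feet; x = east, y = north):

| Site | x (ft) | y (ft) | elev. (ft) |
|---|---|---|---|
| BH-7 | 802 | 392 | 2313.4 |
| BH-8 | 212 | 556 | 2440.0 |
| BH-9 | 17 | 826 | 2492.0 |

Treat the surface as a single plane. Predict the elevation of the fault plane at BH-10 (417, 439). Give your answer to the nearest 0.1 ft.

2393.2 ft

Two edge vectors: BH-7→BH-8 = (-590, 164, 126.6), BH-7→BH-9 = (-785, 434, 178.6).
Normal n = (BH-7→BH-8) × (BH-7→BH-9) = (-25654, 5993, -127320).
So ∂z/∂x = −n_x/n_z = −0.20149 and ∂z/∂y = −n_y/n_z = 0.04707.
Intercept c from BH-7: 2313.4 + 161.60 − 18.45 = 2456.55.
At (417, 439): z = −84.0 + 20.7 + 2456.55 = 2393.2 ft.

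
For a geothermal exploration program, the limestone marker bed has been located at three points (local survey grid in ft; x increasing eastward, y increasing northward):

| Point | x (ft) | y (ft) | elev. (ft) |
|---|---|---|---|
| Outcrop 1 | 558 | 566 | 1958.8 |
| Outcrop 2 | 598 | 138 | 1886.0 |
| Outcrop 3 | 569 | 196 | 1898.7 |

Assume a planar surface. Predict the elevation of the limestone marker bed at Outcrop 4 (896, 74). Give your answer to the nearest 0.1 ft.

1840.0 ft

Two edge vectors: Outcrop 1→Outcrop 2 = (40, -428, -72.8), Outcrop 1→Outcrop 3 = (11, -370, -60.1).
Normal n = (Outcrop 1→Outcrop 2) × (Outcrop 1→Outcrop 3) = (-1213.2, 1603.2, -10092).
So ∂z/∂x = −n_x/n_z = −0.12021 and ∂z/∂y = −n_y/n_z = 0.15886.
Intercept c from Outcrop 1: 1958.8 + 67.08 − 89.91 = 1935.97.
At (896, 74): z = −107.7 + 11.8 + 1935.97 = 1840.0 ft.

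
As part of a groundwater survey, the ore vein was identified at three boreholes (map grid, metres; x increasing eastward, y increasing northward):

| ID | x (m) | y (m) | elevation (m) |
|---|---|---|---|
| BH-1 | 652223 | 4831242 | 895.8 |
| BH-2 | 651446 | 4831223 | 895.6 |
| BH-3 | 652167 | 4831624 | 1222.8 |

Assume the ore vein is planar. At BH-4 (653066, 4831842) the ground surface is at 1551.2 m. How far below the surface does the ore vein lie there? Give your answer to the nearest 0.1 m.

161.0 m

Let the plane be z = a·x + b·y + c.
BH-2−BH-1: −777a − 19b = −0.2;  BH-3−BH-1: −56a + 382b = 327.
Solving gives a = −0.020601051, b = 0.853000893.
Then c = 895.8 − a·652223 − b·4831242 = −4106721.46.
At (653066, 4831842): z_contact = −13453.85 + 4121565.54 − 4106721.46 = 1390.23 m.
Depth below ground = 1551.2 − 1390.23 = 161.0 m.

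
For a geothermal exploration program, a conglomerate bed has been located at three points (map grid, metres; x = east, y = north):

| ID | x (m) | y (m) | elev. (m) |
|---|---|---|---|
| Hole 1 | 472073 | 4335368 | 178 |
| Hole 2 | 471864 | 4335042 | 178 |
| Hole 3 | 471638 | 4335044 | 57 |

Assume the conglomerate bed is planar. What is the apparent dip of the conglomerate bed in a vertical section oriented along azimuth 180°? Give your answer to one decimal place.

18.8°

Two edge vectors: Hole 1→Hole 2 = (-209, -326, 0), Hole 1→Hole 3 = (-435, -324, -121).
Normal n = (Hole 1→Hole 2) × (Hole 1→Hole 3) = (39446, -25289, -74094).
So ∂z/∂x = −n_x/n_z = 0.53238 and ∂z/∂y = −n_y/n_z = −0.34131.
Unit vector along 180° is (sin 180°, cos 180°) = (0.0000, -1.0000).
Slope in that direction = a·(0.0000) + b·(-1.0000) = 0.34131.
Apparent dip = arctan|0.34131| = 18.8° (true dip is 32.3°, so apparent ≤ true as expected).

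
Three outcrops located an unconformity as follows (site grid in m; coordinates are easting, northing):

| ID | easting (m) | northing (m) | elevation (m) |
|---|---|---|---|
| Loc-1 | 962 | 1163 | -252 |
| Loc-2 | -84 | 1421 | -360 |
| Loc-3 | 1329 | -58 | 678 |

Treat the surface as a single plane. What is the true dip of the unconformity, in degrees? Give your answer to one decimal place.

38.5°

Two edge vectors: Loc-1→Loc-2 = (-1046, 258, -108), Loc-1→Loc-3 = (367, -1221, 930).
Normal n = (Loc-1→Loc-2) × (Loc-1→Loc-3) = (108072, 933144, 1182480).
So ∂z/∂easting = −n_x/n_z = −0.09139 and ∂z/∂northing = −n_y/n_z = −0.78914.
Gradient magnitude |∇z| = √(a² + b²) = √(0.00835 + 0.62274) = 0.79442.
True dip = arctan(0.79442) = 38.5°, dipping toward N (azimuth ≈ 007°).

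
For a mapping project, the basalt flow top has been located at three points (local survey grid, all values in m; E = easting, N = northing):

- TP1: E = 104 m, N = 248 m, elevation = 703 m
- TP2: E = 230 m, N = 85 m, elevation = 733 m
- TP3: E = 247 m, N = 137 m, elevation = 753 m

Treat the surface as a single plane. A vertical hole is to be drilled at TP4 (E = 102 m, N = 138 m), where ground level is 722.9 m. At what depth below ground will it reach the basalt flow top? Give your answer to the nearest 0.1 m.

44.6 m

Let the plane be z = a·E + b·N + c.
TP2−TP1: 126a − 163b = 30;  TP3−TP1: 143a − 111b = 50.
Solving gives a = 0.51700, b = 0.21560.
Then c = 703 − a·104 − b·248 = 595.76.
At (102, 138): z_contact = 52.73 + 29.75 + 595.76 = 678.25 m.
Depth below ground = 722.9 − 678.25 = 44.6 m.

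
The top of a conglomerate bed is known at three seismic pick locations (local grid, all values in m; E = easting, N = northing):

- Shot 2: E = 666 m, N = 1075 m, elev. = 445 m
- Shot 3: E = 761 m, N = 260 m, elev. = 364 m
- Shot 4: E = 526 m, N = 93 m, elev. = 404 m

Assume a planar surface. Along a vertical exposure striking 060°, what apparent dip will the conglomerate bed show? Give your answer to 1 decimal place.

8.9°

Let the plane be z = a·E + b·N + c.
Shot 3−Shot 2: 95a − 815b = −81;  Shot 4−Shot 2: −140a − 982b = −41.
Solving gives a = −0.22242, b = 0.07346.
Unit vector along 060° is (sin 60°, cos 60°) = (0.8660, 0.5000).
Slope in that direction = a·(0.8660) + b·(0.5000) = −0.15589.
Apparent dip = arctan|0.15589| = 8.9° (true dip is 13.2°, so apparent ≤ true as expected).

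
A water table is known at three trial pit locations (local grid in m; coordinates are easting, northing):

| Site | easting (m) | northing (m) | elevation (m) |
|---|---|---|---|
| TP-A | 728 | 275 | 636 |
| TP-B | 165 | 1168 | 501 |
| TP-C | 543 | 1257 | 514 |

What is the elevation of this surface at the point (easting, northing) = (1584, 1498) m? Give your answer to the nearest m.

Let the plane be z = a·easting + b·northing + c.
TP-B−TP-A: −563a + 893b = −135;  TP-C−TP-A: −185a + 982b = −122.
Solving gives a = 0.06094, b = −0.11276.
Then c = 636 − a·728 − b·275 = 622.64.
At (1584, 1498): z = 96.5 − 168.9 + 622.64 = 550.3 m.

550 m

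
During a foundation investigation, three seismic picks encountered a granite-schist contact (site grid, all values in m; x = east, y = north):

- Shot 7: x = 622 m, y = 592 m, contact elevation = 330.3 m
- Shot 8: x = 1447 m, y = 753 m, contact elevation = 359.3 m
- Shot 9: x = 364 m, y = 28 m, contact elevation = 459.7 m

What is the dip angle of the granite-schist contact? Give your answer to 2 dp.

Let the plane be z = a·x + b·y + c.
Shot 8−Shot 7: 825a + 161b = 29;  Shot 9−Shot 7: −258a − 564b = 129.4.
Solving gives a = 0.08776, b = −0.26958.
Gradient magnitude |∇z| = √(a² + b²) = √(0.00770 + 0.07267) = 0.28350.
True dip = arctan(0.28350) = 15.83°, dipping toward NNW (azimuth ≈ 342°).

15.83°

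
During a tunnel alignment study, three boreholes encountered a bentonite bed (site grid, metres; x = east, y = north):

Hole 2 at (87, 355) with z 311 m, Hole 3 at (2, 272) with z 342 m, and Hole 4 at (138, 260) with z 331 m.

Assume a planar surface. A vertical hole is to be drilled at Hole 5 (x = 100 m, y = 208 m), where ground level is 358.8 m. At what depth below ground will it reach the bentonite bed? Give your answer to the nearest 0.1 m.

10.0 m

Two edge vectors: Hole 2→Hole 3 = (-85, -83, 31), Hole 2→Hole 4 = (51, -95, 20).
Normal n = (Hole 2→Hole 3) × (Hole 2→Hole 4) = (1285, 3281, 12308).
So ∂z/∂x = −n_x/n_z = −0.10440 and ∂z/∂y = −n_y/n_z = −0.26657.
Intercept c from Hole 2: 311 + 9.08 + 94.63 = 414.72.
At (100, 208): z_contact = −10.44 − 55.45 + 414.72 = 348.83 m.
Depth below ground = 358.8 − 348.83 = 10.0 m.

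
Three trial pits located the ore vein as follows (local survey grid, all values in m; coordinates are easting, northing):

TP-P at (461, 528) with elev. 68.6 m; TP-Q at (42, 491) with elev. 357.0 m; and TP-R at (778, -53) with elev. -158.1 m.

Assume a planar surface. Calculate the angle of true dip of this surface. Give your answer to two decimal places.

34.59°

Two edge vectors: TP-P→TP-Q = (-419, -37, 288.4), TP-P→TP-R = (317, -581, -226.7).
Normal n = (TP-P→TP-Q) × (TP-P→TP-R) = (175948.3, -3564.5, 255168).
So ∂z/∂easting = −n_x/n_z = −0.68954 and ∂z/∂northing = −n_y/n_z = 0.01397.
Gradient magnitude |∇z| = √(a² + b²) = √(0.47546 + 0.00020) = 0.68968.
True dip = arctan(0.68968) = 34.59°, dipping toward E (azimuth ≈ 091°).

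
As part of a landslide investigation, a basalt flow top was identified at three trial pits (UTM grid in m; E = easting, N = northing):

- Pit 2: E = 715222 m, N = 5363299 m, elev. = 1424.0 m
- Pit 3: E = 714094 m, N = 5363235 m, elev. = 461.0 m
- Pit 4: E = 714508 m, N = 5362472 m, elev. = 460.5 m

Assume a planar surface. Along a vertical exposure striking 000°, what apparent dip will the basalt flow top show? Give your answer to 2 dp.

24.23°

Two edge vectors: Pit 2→Pit 3 = (-1128, -64, -963), Pit 2→Pit 4 = (-714, -827, -963.5).
Normal n = (Pit 2→Pit 3) × (Pit 2→Pit 4) = (-734737, -399246, 887160).
So ∂z/∂E = −n_x/n_z = 0.82819 and ∂z/∂N = −n_y/n_z = 0.45003.
Unit vector along 000° is (sin 0°, cos 0°) = (0.0000, 1.0000).
Slope in that direction = a·(0.0000) + b·(1.0000) = 0.45003.
Apparent dip = arctan|0.45003| = 24.23° (true dip is 43.3°, so apparent ≤ true as expected).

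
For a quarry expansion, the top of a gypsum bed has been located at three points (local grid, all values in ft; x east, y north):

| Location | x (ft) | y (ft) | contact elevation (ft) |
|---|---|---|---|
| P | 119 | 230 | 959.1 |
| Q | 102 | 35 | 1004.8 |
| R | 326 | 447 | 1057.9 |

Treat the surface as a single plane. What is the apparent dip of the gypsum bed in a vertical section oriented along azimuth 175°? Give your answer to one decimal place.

Two edge vectors: P→Q = (-17, -195, 45.7), P→R = (207, 217, 98.8).
Normal n = (P→Q) × (P→R) = (-29182.9, 11139.5, 36676).
So ∂z/∂x = −n_x/n_z = 0.79569 and ∂z/∂y = −n_y/n_z = −0.30373.
Unit vector along 175° is (sin 175°, cos 175°) = (0.0872, -0.9962).
Slope in that direction = a·(0.0872) + b·(-0.9962) = 0.37192.
Apparent dip = arctan|0.37192| = 20.4° (true dip is 40.4°, so apparent ≤ true as expected).

20.4°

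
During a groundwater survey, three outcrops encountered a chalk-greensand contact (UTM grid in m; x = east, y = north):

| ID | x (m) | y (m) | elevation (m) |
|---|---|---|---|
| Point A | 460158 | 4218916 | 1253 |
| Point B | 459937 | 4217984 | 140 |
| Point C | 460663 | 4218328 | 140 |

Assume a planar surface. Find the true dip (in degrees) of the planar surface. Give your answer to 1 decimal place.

56.1°

Two edge vectors: Point A→Point B = (-221, -932, -1113), Point A→Point C = (505, -588, -1113).
Normal n = (Point A→Point B) × (Point A→Point C) = (382872, -808038, 600608).
So ∂z/∂x = −n_x/n_z = −0.63747 and ∂z/∂y = −n_y/n_z = 1.34537.
Gradient magnitude |∇z| = √(a² + b²) = √(0.40637 + 1.81001) = 1.48875.
True dip = arctan(1.48875) = 56.1°, dipping toward SSE (azimuth ≈ 155°).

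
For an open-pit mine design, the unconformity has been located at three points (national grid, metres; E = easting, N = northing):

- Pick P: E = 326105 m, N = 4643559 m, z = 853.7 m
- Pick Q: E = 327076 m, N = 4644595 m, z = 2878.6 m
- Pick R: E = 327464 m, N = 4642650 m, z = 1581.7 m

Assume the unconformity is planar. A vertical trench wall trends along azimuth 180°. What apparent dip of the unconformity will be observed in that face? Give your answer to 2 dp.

Let the plane be z = a·E + b·N + c.
Pick Q−Pick P: 971a + 1036b = 2024.9;  Pick R−Pick P: 1359a − 909b = 728.
Solving gives a = 1.13284, b = 0.89277.
Unit vector along 180° is (sin 180°, cos 180°) = (0.0000, -1.0000).
Slope in that direction = a·(0.0000) + b·(-1.0000) = −0.89277.
Apparent dip = arctan|0.89277| = 41.76° (true dip is 55.3°, so apparent ≤ true as expected).

41.76°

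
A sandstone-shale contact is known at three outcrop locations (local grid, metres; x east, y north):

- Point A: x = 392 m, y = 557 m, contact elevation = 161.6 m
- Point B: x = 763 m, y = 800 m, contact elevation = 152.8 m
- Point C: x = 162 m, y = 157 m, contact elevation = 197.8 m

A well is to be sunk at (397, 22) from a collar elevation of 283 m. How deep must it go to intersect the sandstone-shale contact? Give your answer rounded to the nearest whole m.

Let the plane be z = a·x + b·y + c.
Point B−Point A: 371a + 243b = −8.8;  Point C−Point A: −230a − 400b = 36.2.
Solving gives a = 0.05704, b = −0.12330.
Then c = 161.6 − a·392 − b·557 = 207.92.
At (397, 22): z_contact = 22.6 − 2.7 + 207.92 = 227.8 m.
Depth below ground = 283 − 227.8 = 55 m.

55 m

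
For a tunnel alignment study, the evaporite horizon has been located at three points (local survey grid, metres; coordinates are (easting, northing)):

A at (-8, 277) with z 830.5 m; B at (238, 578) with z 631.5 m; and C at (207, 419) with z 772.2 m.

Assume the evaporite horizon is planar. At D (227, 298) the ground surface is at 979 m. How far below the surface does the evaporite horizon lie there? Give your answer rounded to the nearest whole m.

84 m

Let the plane be z = a·E + b·N + c.
B−A: 246a + 301b = −199;  C−A: 215a + 142b = −58.3.
Solving gives a = 0.35959, b = −0.95501.
Then c = 830.5 − a·-8 − b·277 = 1097.92.
At (227, 298): z_contact = 81.6 − 284.6 + 1097.92 = 894.9 m.
Depth below ground = 979 − 894.9 = 84 m.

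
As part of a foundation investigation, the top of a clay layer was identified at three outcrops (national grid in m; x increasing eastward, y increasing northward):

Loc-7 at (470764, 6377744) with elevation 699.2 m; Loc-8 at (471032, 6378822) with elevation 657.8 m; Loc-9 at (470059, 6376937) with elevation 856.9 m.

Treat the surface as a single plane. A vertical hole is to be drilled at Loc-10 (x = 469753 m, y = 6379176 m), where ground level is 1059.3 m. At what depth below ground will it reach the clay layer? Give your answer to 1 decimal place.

71.7 m

Two edge vectors: Loc-7→Loc-8 = (268, 1078, -41.4), Loc-7→Loc-9 = (-705, -807, 157.7).
Normal n = (Loc-7→Loc-8) × (Loc-7→Loc-9) = (136590.8, -13076.6, 543714).
So ∂z/∂x = −n_x/n_z = −0.251218104 and ∂z/∂y = −n_y/n_z = 0.024050512.
Intercept c from Loc-7: 699.2 + 118264.44 − 153388.01 = −34424.37.
At (469753, 6379176): z_contact = −118010.46 + 153422.45 − 34424.37 = 987.62 m.
Depth below ground = 1059.3 − 987.62 = 71.7 m.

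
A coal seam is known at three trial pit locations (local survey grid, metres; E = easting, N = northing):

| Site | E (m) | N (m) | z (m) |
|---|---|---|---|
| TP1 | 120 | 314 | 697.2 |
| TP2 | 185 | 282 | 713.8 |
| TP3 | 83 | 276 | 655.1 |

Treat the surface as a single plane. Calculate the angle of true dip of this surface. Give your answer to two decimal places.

Let the plane be z = a·E + b·N + c.
TP2−TP1: 65a − 32b = 16.6;  TP3−TP1: −37a − 38b = −42.1.
Solving gives a = 0.54132, b = 0.58082.
Gradient magnitude |∇z| = √(a² + b²) = √(0.29303 + 0.33735) = 0.79396.
True dip = arctan(0.79396) = 38.45°, dipping toward SW (azimuth ≈ 223°).

38.45°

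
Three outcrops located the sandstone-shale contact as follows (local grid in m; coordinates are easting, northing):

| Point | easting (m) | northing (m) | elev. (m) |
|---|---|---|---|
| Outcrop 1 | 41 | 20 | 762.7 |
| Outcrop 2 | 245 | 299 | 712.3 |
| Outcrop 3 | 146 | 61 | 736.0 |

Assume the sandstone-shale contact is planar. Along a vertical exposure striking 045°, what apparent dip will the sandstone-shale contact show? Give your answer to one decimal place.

10.0°

Two edge vectors: Outcrop 1→Outcrop 2 = (204, 279, -50.4), Outcrop 1→Outcrop 3 = (105, 41, -26.7).
Normal n = (Outcrop 1→Outcrop 2) × (Outcrop 1→Outcrop 3) = (-5382.9, 154.8, -20931).
So ∂z/∂easting = −n_x/n_z = −0.25717 and ∂z/∂northing = −n_y/n_z = 0.00740.
Unit vector along 045° is (sin 45°, cos 45°) = (0.7071, 0.7071).
Slope in that direction = a·(0.7071) + b·(0.7071) = −0.17662.
Apparent dip = arctan|0.17662| = 10.0° (true dip is 14.4°, so apparent ≤ true as expected).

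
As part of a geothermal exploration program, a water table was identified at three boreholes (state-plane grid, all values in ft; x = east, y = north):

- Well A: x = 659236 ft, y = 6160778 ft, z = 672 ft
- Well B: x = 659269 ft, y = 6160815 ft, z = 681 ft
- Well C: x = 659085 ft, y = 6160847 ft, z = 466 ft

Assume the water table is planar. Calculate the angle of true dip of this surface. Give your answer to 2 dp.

51.47°

Let the plane be z = a·x + b·y + c.
Well B−Well A: 33a + 37b = 9;  Well C−Well A: −151a + 69b = −206.
Solving gives a = 1.04819, b = −0.69163.
Gradient magnitude |∇z| = √(a² + b²) = √(1.09871 + 0.47836) = 1.25581.
True dip = arctan(1.25581) = 51.47°, dipping toward WNW (azimuth ≈ 303°).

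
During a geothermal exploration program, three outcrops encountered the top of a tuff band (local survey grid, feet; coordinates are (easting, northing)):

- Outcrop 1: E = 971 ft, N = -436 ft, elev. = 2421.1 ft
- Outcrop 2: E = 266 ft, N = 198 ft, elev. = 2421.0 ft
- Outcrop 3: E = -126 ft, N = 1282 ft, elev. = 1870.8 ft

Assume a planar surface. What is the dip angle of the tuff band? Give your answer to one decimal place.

45.3°

Let the plane be z = a·E + b·N + c.
Outcrop 2−Outcrop 1: −705a + 634b = −0.1;  Outcrop 3−Outcrop 1: −1097a + 1718b = −550.3.
Solving gives a = −0.67621, b = −0.75210.
Gradient magnitude |∇z| = √(a² + b²) = √(0.45727 + 0.56565) = 1.01140.
True dip = arctan(1.01140) = 45.3°, dipping toward NE (azimuth ≈ 042°).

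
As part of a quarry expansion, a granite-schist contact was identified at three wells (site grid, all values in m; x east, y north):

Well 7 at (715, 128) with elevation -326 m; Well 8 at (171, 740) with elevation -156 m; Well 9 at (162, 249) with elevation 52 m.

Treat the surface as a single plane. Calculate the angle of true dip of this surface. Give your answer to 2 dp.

Two edge vectors: Well 7→Well 8 = (-544, 612, 170), Well 7→Well 9 = (-553, 121, 378).
Normal n = (Well 7→Well 8) × (Well 7→Well 9) = (210766, 111622, 272612).
So ∂z/∂x = −n_x/n_z = −0.77314 and ∂z/∂y = −n_y/n_z = −0.40945.
Gradient magnitude |∇z| = √(a² + b²) = √(0.59774 + 0.16765) = 0.87487.
True dip = arctan(0.87487) = 41.18°, dipping toward ENE (azimuth ≈ 062°).

41.18°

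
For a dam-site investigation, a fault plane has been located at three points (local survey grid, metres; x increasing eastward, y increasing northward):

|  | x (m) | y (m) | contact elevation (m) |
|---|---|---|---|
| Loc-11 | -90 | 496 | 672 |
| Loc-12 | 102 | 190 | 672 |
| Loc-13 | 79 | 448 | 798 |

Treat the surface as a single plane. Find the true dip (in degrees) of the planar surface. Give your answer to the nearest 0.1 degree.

47.0°

Let the plane be z = a·x + b·y + c.
Loc-12−Loc-11: 192a − 306b = 0;  Loc-13−Loc-11: 169a − 48b = 126.
Solving gives a = 0.90724, b = 0.56925.
Gradient magnitude |∇z| = √(a² + b²) = √(0.82309 + 0.32405) = 1.07104.
True dip = arctan(1.07104) = 47.0°, dipping toward WSW (azimuth ≈ 238°).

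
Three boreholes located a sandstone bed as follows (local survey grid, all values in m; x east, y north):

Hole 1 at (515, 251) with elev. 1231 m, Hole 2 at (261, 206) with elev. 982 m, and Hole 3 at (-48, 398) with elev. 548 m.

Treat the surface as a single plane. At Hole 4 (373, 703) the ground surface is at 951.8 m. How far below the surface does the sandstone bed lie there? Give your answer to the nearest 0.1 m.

Two edge vectors: Hole 1→Hole 2 = (-254, -45, -249), Hole 1→Hole 3 = (-563, 147, -683).
Normal n = (Hole 1→Hole 2) × (Hole 1→Hole 3) = (67338, -33295, -62673).
So ∂z/∂x = −n_x/n_z = 1.07443 and ∂z/∂y = −n_y/n_z = −0.53125.
Intercept c from Hole 1: 1231 − 553.33 + 133.34 = 811.01.
At (373, 703): z_contact = 400.76 − 373.47 + 811.01 = 838.31 m.
Depth below ground = 951.8 − 838.31 = 113.5 m.

113.5 m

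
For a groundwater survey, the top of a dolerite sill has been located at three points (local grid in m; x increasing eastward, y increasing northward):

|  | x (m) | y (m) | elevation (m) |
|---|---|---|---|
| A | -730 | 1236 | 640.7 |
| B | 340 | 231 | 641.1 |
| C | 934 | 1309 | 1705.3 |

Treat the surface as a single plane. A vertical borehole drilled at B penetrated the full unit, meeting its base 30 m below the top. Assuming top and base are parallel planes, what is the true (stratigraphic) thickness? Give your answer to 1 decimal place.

Let the plane be z = a·x + b·y + c.
B−A: 1070a − 1005b = 0.4;  C−A: 1664a + 73b = 1064.6.
Solving gives a = 0.61125, b = 0.65039.
|∇z| = √(a²+b²) = 0.89254, so dip δ = arctan(0.89254) = 41.75°.
True thickness = vertical thickness × cos δ = 30 × cos 41.75° = 22.4 m.

22.4 m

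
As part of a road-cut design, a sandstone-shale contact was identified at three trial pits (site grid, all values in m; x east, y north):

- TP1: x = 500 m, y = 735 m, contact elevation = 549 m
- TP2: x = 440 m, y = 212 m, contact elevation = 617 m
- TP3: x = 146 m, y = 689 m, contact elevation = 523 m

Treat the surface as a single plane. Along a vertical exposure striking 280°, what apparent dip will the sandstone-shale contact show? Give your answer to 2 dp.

Let the plane be z = a·x + b·y + c.
TP2−TP1: −60a − 523b = 68;  TP3−TP1: −354a − 46b = −26.
Solving gives a = 0.09171, b = −0.14054.
Unit vector along 280° is (sin 280°, cos 280°) = (-0.9848, 0.1736).
Slope in that direction = a·(-0.9848) + b·(0.1736) = −0.11472.
Apparent dip = arctan|0.11472| = 6.54° (true dip is 9.5°, so apparent ≤ true as expected).

6.54°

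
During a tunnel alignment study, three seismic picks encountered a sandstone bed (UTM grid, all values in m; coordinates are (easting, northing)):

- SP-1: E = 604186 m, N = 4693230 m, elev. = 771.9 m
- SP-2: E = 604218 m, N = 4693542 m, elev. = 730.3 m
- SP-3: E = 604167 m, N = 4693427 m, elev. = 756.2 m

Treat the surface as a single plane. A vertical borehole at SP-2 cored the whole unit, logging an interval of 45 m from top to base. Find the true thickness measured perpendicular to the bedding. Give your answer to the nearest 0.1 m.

43.2 m

Two edge vectors: SP-1→SP-2 = (32, 312, -41.6), SP-1→SP-3 = (-19, 197, -15.7).
Normal n = (SP-1→SP-2) × (SP-1→SP-3) = (3296.8, 1292.8, 12232).
So ∂z/∂E = −n_x/n_z = −0.26952 and ∂z/∂N = −n_y/n_z = −0.10569.
|∇z| = √(a²+b²) = 0.28950, so dip δ = arctan(0.28950) = 16.15°.
True thickness = vertical thickness × cos δ = 45 × cos 16.15° = 43.2 m.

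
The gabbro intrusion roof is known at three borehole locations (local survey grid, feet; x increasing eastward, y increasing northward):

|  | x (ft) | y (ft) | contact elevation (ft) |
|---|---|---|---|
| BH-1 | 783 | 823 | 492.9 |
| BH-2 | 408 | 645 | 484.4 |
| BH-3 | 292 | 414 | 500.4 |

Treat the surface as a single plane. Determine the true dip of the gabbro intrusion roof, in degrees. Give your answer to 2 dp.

7.33°

Let the plane be z = a·x + b·y + c.
BH-2−BH-1: −375a − 178b = −8.5;  BH-3−BH-1: −491a − 409b = 7.5.
Solving gives a = 0.07293, b = −0.10589.
Gradient magnitude |∇z| = √(a² + b²) = √(0.00532 + 0.01121) = 0.12857.
True dip = arctan(0.12857) = 7.33°, dipping toward NW (azimuth ≈ 325°).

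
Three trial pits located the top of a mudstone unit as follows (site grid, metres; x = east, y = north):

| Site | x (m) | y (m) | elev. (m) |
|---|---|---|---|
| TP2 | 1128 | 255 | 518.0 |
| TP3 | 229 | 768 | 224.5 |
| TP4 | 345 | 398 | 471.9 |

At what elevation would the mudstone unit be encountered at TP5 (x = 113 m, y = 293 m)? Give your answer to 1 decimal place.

559.9 m

Two edge vectors: TP2→TP3 = (-899, 513, -293.5), TP2→TP4 = (-783, 143, -46.1).
Normal n = (TP2→TP3) × (TP2→TP4) = (18321.2, 188366.6, 273122).
So ∂z/∂x = −n_x/n_z = −0.067081 and ∂z/∂y = −n_y/n_z = −0.689679.
Intercept c from TP2: 518 + 75.67 + 175.87 = 769.54.
At (113, 293): z = −7.6 − 202.1 + 769.54 = 559.9 m.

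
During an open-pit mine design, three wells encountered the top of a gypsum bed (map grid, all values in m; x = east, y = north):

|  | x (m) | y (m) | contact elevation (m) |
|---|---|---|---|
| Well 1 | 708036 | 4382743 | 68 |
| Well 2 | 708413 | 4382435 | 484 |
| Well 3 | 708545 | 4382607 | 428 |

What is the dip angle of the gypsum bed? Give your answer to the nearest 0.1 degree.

Let the plane be z = a·x + b·y + c.
Well 2−Well 1: 377a − 308b = 416;  Well 3−Well 1: 509a − 136b = 360.
Solving gives a = 0.51473, b = −0.72061.
Gradient magnitude |∇z| = √(a² + b²) = √(0.26495 + 0.51927) = 0.88556.
True dip = arctan(0.88556) = 41.5°, dipping toward NW (azimuth ≈ 324°).

41.5°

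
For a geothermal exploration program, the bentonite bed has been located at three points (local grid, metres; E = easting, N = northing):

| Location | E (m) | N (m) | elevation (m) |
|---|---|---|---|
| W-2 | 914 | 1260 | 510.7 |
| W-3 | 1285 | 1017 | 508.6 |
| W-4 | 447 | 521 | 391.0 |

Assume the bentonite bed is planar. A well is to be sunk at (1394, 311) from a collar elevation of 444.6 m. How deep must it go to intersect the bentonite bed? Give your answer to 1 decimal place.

10.9 m

Two edge vectors: W-2→W-3 = (371, -243, -2.1), W-2→W-4 = (-467, -739, -119.7).
Normal n = (W-2→W-3) × (W-2→W-4) = (27535.2, 45389.4, -387650).
So ∂z/∂E = −n_x/n_z = 0.071031 and ∂z/∂N = −n_y/n_z = 0.117089.
Intercept c from W-2: 510.7 − 64.92 − 147.53 = 298.25.
At (1394, 311): z_contact = 99.02 + 36.41 + 298.25 = 433.68 m.
Depth below ground = 444.6 − 433.68 = 10.9 m.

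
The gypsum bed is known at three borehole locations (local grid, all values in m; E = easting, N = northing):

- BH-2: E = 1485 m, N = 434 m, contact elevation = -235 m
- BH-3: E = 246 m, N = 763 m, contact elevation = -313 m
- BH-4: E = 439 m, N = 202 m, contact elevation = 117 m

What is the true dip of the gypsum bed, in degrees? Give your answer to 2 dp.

39.83°

Let the plane be z = a·E + b·N + c.
BH-3−BH-2: −1239a + 329b = −78;  BH-4−BH-2: −1046a − 232b = 352.
Solving gives a = −0.15471, b = −0.81971.
Gradient magnitude |∇z| = √(a² + b²) = √(0.02394 + 0.67193) = 0.83419.
True dip = arctan(0.83419) = 39.83°, dipping toward N (azimuth ≈ 011°).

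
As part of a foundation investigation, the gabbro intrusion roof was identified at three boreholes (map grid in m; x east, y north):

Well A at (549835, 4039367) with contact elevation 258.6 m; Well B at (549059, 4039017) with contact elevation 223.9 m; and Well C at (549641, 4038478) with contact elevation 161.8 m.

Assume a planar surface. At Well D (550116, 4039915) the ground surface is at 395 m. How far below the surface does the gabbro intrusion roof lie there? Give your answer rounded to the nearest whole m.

Two edge vectors: Well A→Well B = (-776, -350, -34.7), Well A→Well C = (-194, -889, -96.8).
Normal n = (Well A→Well B) × (Well A→Well C) = (3031.7, -68385, 621964).
So ∂z/∂x = −n_x/n_z = −0.00487440 and ∂z/∂y = −n_y/n_z = 0.10995009.
Intercept c from Well A: 258.6 + 2680.11 − 444128.78 = −441190.07.
At (550116, 4039915): z_contact = −2681.5 + 444189.0 − 441190.07 = 317.5 m.
Depth below ground = 395 − 317.5 = 78 m.

78 m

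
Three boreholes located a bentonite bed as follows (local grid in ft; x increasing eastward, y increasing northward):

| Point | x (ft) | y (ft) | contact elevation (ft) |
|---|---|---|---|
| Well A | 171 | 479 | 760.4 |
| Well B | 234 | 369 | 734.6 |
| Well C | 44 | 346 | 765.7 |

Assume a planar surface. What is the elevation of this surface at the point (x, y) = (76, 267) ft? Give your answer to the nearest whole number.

Let the plane be z = a·x + b·y + c.
Well B−Well A: 63a − 110b = −25.8;  Well C−Well A: −127a − 133b = 5.3.
Solving gives a = −0.17962, b = 0.13167.
Then c = 760.4 − a·171 − b·479 = 728.05.
At (76, 267): z = −13.7 + 35.2 + 728.05 = 749.6 ft.

750 ft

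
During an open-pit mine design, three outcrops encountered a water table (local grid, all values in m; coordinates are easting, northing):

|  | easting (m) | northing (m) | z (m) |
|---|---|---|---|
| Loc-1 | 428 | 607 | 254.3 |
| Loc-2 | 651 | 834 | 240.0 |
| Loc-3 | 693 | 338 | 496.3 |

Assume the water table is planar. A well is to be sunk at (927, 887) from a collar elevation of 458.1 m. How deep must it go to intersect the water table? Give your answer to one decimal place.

126.2 m

Two edge vectors: Loc-1→Loc-2 = (223, 227, -14.3), Loc-1→Loc-3 = (265, -269, 242).
Normal n = (Loc-1→Loc-2) × (Loc-1→Loc-3) = (51087.3, -57755.5, -120142).
So ∂z/∂easting = −n_x/n_z = 0.42522 and ∂z/∂northing = −n_y/n_z = −0.48073.
Intercept c from Loc-1: 254.3 − 182.00 + 291.80 = 364.11.
At (927, 887): z_contact = 394.18 − 426.40 + 364.11 = 331.88 m.
Depth below ground = 458.1 − 331.88 = 126.2 m.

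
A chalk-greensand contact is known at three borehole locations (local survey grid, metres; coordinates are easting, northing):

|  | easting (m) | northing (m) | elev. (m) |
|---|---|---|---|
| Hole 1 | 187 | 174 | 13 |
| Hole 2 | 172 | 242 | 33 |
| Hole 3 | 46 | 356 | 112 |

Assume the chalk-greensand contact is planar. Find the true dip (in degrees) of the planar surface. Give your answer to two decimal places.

26.16°

Let the plane be z = a·easting + b·northing + c.
Hole 2−Hole 1: −15a + 68b = 20;  Hole 3−Hole 1: −141a + 182b = 99.
Solving gives a = −0.45086, b = 0.19466.
Gradient magnitude |∇z| = √(a² + b²) = √(0.20328 + 0.03789) = 0.49109.
True dip = arctan(0.49109) = 26.16°, dipping toward ESE (azimuth ≈ 113°).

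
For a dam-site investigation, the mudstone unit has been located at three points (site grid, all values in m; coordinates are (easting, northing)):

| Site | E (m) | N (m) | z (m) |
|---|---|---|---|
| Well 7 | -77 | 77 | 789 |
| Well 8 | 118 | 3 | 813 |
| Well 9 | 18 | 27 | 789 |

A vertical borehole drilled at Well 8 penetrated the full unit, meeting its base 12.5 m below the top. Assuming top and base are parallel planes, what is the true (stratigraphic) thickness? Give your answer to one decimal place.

9.1 m

Two edge vectors: Well 7→Well 8 = (195, -74, 24), Well 7→Well 9 = (95, -50, 0).
Normal n = (Well 7→Well 8) × (Well 7→Well 9) = (1200, 2280, -2720).
So ∂z/∂E = −n_x/n_z = 0.44118 and ∂z/∂N = −n_y/n_z = 0.83824.
|∇z| = √(a²+b²) = 0.94725, so dip δ = arctan(0.94725) = 43.45°.
True thickness = vertical thickness × cos δ = 12.5 × cos 43.45° = 9.1 m.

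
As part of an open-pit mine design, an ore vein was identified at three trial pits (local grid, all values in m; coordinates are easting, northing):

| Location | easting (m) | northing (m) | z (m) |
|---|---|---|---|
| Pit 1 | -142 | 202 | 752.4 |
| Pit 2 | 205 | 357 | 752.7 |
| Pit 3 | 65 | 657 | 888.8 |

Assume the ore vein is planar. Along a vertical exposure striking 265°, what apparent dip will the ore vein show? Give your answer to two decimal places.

Two edge vectors: Pit 1→Pit 2 = (347, 155, 0.3), Pit 1→Pit 3 = (207, 455, 136.4).
Normal n = (Pit 1→Pit 2) × (Pit 1→Pit 3) = (21005.5, -47268.7, 125800).
So ∂z/∂easting = −n_x/n_z = −0.16698 and ∂z/∂northing = −n_y/n_z = 0.37574.
Unit vector along 265° is (sin 265°, cos 265°) = (-0.9962, -0.0872).
Slope in that direction = a·(-0.9962) + b·(-0.0872) = 0.13359.
Apparent dip = arctan|0.13359| = 7.61° (true dip is 22.4°, so apparent ≤ true as expected).

7.61°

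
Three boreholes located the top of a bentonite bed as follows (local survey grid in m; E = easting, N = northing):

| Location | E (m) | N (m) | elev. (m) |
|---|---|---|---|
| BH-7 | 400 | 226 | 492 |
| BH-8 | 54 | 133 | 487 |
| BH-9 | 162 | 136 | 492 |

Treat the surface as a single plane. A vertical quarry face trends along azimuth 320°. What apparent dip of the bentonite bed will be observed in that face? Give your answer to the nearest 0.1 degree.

7.6°

Let the plane be z = a·E + b·N + c.
BH-8−BH-7: −346a − 93b = −5;  BH-9−BH-7: −238a − 90b = 0.
Solving gives a = 0.04997, b = −0.13213.
Unit vector along 320° is (sin 320°, cos 320°) = (-0.6428, 0.7660).
Slope in that direction = a·(-0.6428) + b·(0.7660) = −0.13334.
Apparent dip = arctan|0.13334| = 7.6° (true dip is 8.0°, so apparent ≤ true as expected).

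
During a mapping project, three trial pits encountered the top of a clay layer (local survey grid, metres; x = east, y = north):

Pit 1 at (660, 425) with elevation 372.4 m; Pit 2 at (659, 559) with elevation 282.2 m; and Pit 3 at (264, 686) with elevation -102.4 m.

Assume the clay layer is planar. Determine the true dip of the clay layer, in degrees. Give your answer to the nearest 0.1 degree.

45.3°

Two edge vectors: Pit 1→Pit 2 = (-1, 134, -90.2), Pit 1→Pit 3 = (-396, 261, -474.8).
Normal n = (Pit 1→Pit 2) × (Pit 1→Pit 3) = (-40081, 35244.4, 52803).
So ∂z/∂x = −n_x/n_z = 0.75907 and ∂z/∂y = −n_y/n_z = −0.66747.
Gradient magnitude |∇z| = √(a² + b²) = √(0.57618 + 0.44552) = 1.01079.
True dip = arctan(1.01079) = 45.3°, dipping toward NW (azimuth ≈ 311°).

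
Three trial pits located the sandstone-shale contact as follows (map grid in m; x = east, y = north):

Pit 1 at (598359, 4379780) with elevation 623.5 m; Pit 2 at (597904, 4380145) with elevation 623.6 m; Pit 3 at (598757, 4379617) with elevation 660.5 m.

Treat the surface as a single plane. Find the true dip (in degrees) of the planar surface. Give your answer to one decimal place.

16.9°

Let the plane be z = a·x + b·y + c.
Pit 2−Pit 1: −455a + 365b = 0.1;  Pit 3−Pit 1: 398a − 163b = 37.
Solving gives a = 0.19016, b = 0.23732.
Gradient magnitude |∇z| = √(a² + b²) = √(0.03616 + 0.05632) = 0.30411.
True dip = arctan(0.30411) = 16.9°, dipping toward SW (azimuth ≈ 219°).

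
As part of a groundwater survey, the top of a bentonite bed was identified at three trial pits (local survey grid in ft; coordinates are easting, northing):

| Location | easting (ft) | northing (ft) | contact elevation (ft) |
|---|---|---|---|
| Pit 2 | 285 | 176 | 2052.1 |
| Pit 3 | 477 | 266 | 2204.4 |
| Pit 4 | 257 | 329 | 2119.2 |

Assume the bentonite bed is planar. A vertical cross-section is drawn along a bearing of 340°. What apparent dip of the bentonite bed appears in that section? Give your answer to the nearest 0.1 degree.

Let the plane be z = a·easting + b·northing + c.
Pit 3−Pit 2: 192a + 90b = 152.3;  Pit 4−Pit 2: −28a + 153b = 67.1.
Solving gives a = 0.54122, b = 0.53761.
Unit vector along 340° is (sin 340°, cos 340°) = (-0.3420, 0.9397).
Slope in that direction = a·(-0.3420) + b·(0.9397) = 0.32008.
Apparent dip = arctan|0.32008| = 17.7° (true dip is 37.3°, so apparent ≤ true as expected).

17.7°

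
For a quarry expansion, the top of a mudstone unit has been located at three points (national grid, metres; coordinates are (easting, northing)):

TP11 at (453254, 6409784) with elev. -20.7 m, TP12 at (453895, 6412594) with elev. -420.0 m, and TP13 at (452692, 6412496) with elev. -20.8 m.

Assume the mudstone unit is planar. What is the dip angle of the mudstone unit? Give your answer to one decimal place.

18.4°

Two edge vectors: TP11→TP12 = (641, 2810, -399.3), TP11→TP13 = (-562, 2712, -0.1).
Normal n = (TP11→TP12) × (TP11→TP13) = (1082620.6, 224470.7, 3317612).
So ∂z/∂E = −n_x/n_z = −0.32633 and ∂z/∂N = −n_y/n_z = −0.06766.
Gradient magnitude |∇z| = √(a² + b²) = √(0.10649 + 0.00458) = 0.33327.
True dip = arctan(0.33327) = 18.4°, dipping toward ENE (azimuth ≈ 078°).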